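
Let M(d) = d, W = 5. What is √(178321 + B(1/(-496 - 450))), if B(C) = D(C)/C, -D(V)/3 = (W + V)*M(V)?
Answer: √159568895134/946 ≈ 422.26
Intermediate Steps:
D(V) = -3*V*(5 + V) (D(V) = -3*(5 + V)*V = -3*V*(5 + V))
B(C) = -15 - 3*C (B(C) = (-3*C*(5 + C))/C = -15 - 3*C)
√(178321 + B(1/(-496 - 450))) = √(178321 + (-15 - 3/(-496 - 450))) = √(178321 + (-15 - 3/(-946))) = √(178321 + (-15 - 3*(-1/946))) = √(178321 + (-15 + 3/946)) = √(178321 - 14187/946) = √(168677479/946) = √159568895134/946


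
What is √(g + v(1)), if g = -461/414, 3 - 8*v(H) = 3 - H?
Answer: I*√75302/276 ≈ 0.99425*I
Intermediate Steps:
v(H) = H/8 (v(H) = 3/8 - (3 - H)/8 = 3/8 + (-3/8 + H/8) = H/8)
g = -461/414 (g = -461*1/414 = -461/414 ≈ -1.1135)
√(g + v(1)) = √(-461/414 + (⅛)*1) = √(-461/414 + ⅛) = √(-1637/1656) = I*√75302/276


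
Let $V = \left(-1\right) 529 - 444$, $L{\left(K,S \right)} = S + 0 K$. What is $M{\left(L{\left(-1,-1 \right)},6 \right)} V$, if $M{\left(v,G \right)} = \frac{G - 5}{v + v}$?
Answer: $\frac{973}{2} \approx 486.5$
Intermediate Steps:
$L{\left(K,S \right)} = S$ ($L{\left(K,S \right)} = S + 0 = S$)
$M{\left(v,G \right)} = \frac{-5 + G}{2 v}$
$V = -973$ ($V = -529 - 444 = -973$)
$M{\left(L{\left(-1,-1 \right)},6 \right)} V = \frac{-5 + 6}{2 \left(-1\right)} \left(-973\right) = \frac{1}{2} \left(-1\right) 1 \left(-973\right) = \left(- \frac{1}{2}\right) \left(-973\right) = \frac{973}{2}$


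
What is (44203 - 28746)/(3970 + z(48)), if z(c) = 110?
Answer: 15457/4080 ≈ 3.7885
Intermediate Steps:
(44203 - 28746)/(3970 + z(48)) = (44203 - 28746)/(3970 + 110) = 15457/4080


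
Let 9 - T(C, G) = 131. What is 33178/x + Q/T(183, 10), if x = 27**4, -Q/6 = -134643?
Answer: -214662407831/32417901 ≈ -6621.7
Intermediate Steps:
Q = 807858 (Q = -6*(-134643) = 807858)
x = 531441
T(C, G) = -122 (T(C, G) = 9 - 1*131 = 9 - 131 = -122)
33178/x + Q/T(183, 10) = 33178/531441 + 807858/(-122) = 33178*(1/531441) + 807858*(-1/122) = 33178/531441 - 403929/61 = -214662407831/32417901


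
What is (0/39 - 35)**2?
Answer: 1225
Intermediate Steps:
(0/39 - 35)**2 = (0*(1/39) - 35)**2 = (0 - 35)**2 = (-35)**2 = 1225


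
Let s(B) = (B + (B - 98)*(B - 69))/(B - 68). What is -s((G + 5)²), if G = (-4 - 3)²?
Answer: -4012881/1424 ≈ -2818.0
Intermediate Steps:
G = 49 (G = (-7)² = 49)
s(B) = (B + (-98 + B)*(-69 + B))/(-68 + B)
-s((G + 5)²) = -(6762 + ((49 + 5)²)² - 166*(49 + 5)²)/(-68 + (49 + 5)²) = -(6762 + (54²)² - 166*54²)/(-68 + 54²) = -(6762 + 2916² - 166*2916)/(-68 + 2916) = -(6762 + 8503056 - 484056)/2848 = -8025762/2848 = -1*4012881/1424 = -4012881/1424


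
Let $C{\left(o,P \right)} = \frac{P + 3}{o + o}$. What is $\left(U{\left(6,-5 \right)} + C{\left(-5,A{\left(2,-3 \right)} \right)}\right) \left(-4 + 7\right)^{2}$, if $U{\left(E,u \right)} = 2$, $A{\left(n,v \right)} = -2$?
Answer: $\frac{171}{10} \approx 17.1$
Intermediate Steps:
$C{\left(o,P \right)} = \frac{3 + P}{2 o}$
$\left(U{\left(6,-5 \right)} + C{\left(-5,A{\left(2,-3 \right)} \right)}\right) \left(-4 + 7\right)^{2} = \left(2 + \frac{3 - 2}{2 \left(-5\right)}\right) \left(-4 + 7\right)^{2} = \left(2 + \frac{1}{2} \left(- \frac{1}{5}\right) 1\right) 3^{2} = \left(2 - \frac{1}{10}\right) 9 = \frac{19}{10} \cdot 9 = \frac{171}{10}$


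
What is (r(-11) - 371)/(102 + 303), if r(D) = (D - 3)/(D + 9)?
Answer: -364/405 ≈ -0.89877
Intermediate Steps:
r(D) = (-3 + D)/(9 + D)
(r(-11) - 371)/(102 + 303) = ((-3 - 11)/(9 - 11) - 371)/(102 + 303) = (-14/(-2) - 371)/405 = (-½*(-14) - 371)*(1/405) = (7 - 371)*(1/405) = -364*1/405 = -364/405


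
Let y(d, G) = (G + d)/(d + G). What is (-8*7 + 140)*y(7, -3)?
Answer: 84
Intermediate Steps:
y(d, G) = 1 (y(d, G) = (G + d)/(G + d) = 1)
(-8*7 + 140)*y(7, -3) = (-8*7 + 140)*1 = (-56 + 140)*1 = 84*1 = 84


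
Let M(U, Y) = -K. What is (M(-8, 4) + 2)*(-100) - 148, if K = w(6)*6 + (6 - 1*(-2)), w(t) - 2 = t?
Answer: 5252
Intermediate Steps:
w(t) = 2 + t
K = 56 (K = (2 + 6)*6 + (6 - 1*(-2)) = 8*6 + (6 + 2) = 48 + 8 = 56)
M(U, Y) = -56 (M(U, Y) = -1*56 = -56)
(M(-8, 4) + 2)*(-100) - 148 = (-56 + 2)*(-100) - 148 = -54*(-100) - 148 = 5400 - 148 = 5252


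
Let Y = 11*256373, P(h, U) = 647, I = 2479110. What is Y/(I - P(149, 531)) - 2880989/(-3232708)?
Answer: 1250538012987/616319012908 ≈ 2.0290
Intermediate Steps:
Y = 2820103
Y/(I - P(149, 531)) - 2880989/(-3232708) = 2820103/(2479110 - 1*647) - 2880989/(-3232708) = 2820103/(2479110 - 647) - 2880989*(-1/3232708) = 2820103/2478463 + 2880989/3232708 = 2820103*(1/2478463) + 2880989/3232708 = 216931/190651 + 2880989/3232708 = 1250538012987/616319012908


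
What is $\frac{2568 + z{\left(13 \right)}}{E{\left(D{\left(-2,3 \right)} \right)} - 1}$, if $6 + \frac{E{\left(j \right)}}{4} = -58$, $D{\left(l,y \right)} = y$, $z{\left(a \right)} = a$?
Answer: $- \frac{2581}{257} \approx -10.043$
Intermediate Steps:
$E{\left(j \right)} = -256$ ($E{\left(j \right)} = -24 + 4 \left(-58\right) = -24 - 232 = -256$)
$\frac{2568 + z{\left(13 \right)}}{E{\left(D{\left(-2,3 \right)} \right)} - 1} = \frac{2568 + 13}{-256 - 1} = \frac{2581}{-257} = 2581 \left(- \frac{1}{257}\right) = - \frac{2581}{257}$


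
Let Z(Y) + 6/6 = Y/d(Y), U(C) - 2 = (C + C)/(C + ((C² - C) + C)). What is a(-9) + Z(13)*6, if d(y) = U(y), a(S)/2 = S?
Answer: 62/5 ≈ 12.400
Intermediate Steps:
a(S) = 2*S
U(C) = 2 + 2*C/(C + C²) (U(C) = 2 + (C + C)/(C + ((C² - C) + C)) = 2 + (2*C)/(C + C²) = 2 + 2*C/(C + C²))
d(y) = 2*(2 + y)/(1 + y)
Z(Y) = -1 + Y*(1 + Y)/(2*(2 + Y)) (Z(Y) = -1 + Y/((2*(2 + Y)/(1 + Y))) = -1 + Y*((1 + Y)/(2*(2 + Y))) = -1 + Y*(1 + Y)/(2*(2 + Y)))
a(-9) + Z(13)*6 = 2*(-9) + ((-4 + 13² - 1*13)/(2*(2 + 13)))*6 = -18 + ((½)*(-4 + 169 - 13)/15)*6 = -18 + ((½)*(1/15)*152)*6 = -18 + (76/15)*6 = -18 + 152/5 = 62/5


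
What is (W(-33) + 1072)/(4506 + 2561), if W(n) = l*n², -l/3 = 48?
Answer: -155744/7067 ≈ -22.038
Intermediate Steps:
l = -144 (l = -3*48 = -144)
W(n) = -144*n²
(W(-33) + 1072)/(4506 + 2561) = (-144*(-33)² + 1072)/(4506 + 2561) = (-144*1089 + 1072)/7067 = (-156816 + 1072)*(1/7067) = -155744*1/7067 = -155744/7067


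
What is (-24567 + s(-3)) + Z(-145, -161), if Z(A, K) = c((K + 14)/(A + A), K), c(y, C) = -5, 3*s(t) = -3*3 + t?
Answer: -24576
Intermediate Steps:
s(t) = -3 + t/3 (s(t) = (-3*3 + t)/3 = (-9 + t)/3 = -3 + t/3)
Z(A, K) = -5
(-24567 + s(-3)) + Z(-145, -161) = (-24567 + (-3 + (1/3)*(-3))) - 5 = (-24567 + (-3 - 1)) - 5 = (-24567 - 4) - 5 = -24571 - 5 = -24576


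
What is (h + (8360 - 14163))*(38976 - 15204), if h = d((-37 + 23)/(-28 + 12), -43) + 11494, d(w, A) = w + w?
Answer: 135328053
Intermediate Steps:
d(w, A) = 2*w
h = 45983/4 (h = 2*((-37 + 23)/(-28 + 12)) + 11494 = 2*(-14/(-16)) + 11494 = 2*(-14*(-1/16)) + 11494 = 2*(7/8) + 11494 = 7/4 + 11494 = 45983/4 ≈ 11496.)
(h + (8360 - 14163))*(38976 - 15204) = (45983/4 + (8360 - 14163))*(38976 - 15204) = (45983/4 - 5803)*23772 = (22771/4)*23772 = 135328053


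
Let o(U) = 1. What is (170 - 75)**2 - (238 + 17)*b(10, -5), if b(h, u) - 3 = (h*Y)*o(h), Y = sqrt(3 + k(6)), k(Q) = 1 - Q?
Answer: 8260 - 2550*I*sqrt(2) ≈ 8260.0 - 3606.2*I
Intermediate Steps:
Y = I*sqrt(2) (Y = sqrt(3 + (1 - 1*6)) = sqrt(3 + (1 - 6)) = sqrt(3 - 5) = sqrt(-2) = I*sqrt(2) ≈ 1.4142*I)
b(h, u) = 3 + I*h*sqrt(2) (b(h, u) = 3 + (h*(I*sqrt(2)))*1 = 3 + (I*h*sqrt(2))*1 = 3 + I*h*sqrt(2))
(170 - 75)**2 - (238 + 17)*b(10, -5) = (170 - 75)**2 - (238 + 17)*(3 + I*10*sqrt(2)) = 95**2 - 255*(3 + 10*I*sqrt(2)) = 9025 - (765 + 2550*I*sqrt(2)) = 9025 + (-765 - 2550*I*sqrt(2)) = 8260 - 2550*I*sqrt(2)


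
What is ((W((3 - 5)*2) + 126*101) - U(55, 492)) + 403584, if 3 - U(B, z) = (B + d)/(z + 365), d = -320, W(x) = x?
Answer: 356771406/857 ≈ 4.1630e+5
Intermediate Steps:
U(B, z) = 3 - (-320 + B)/(365 + z) (U(B, z) = 3 - (B - 320)/(z + 365) = 3 - (-320 + B)/(365 + z))
((W((3 - 5)*2) + 126*101) - U(55, 492)) + 403584 = (((3 - 5)*2 + 126*101) - (1415 - 1*55 + 3*492)/(365 + 492)) + 403584 = ((-2*2 + 12726) - (1415 - 55 + 1476)/857) + 403584 = ((-4 + 12726) - 2836/857) + 403584 = (12722 - 1*2836/857) + 403584 = (12722 - 2836/857) + 403584 = 10899918/857 + 403584 = 356771406/857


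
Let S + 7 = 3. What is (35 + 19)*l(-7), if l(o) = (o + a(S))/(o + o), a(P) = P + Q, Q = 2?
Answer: 243/7 ≈ 34.714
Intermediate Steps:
S = -4 (S = -7 + 3 = -4)
a(P) = 2 + P (a(P) = P + 2 = 2 + P)
l(o) = (-2 + o)/(2*o) (l(o) = (o + (2 - 4))/(o + o) = (o - 2)/((2*o)) = (-2 + o)*(1/(2*o)) = (-2 + o)/(2*o))
(35 + 19)*l(-7) = (35 + 19)*((½)*(-2 - 7)/(-7)) = 54*((½)*(-⅐)*(-9)) = 54*(9/14) = 243/7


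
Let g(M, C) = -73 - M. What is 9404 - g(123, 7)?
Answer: 9600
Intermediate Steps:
9404 - g(123, 7) = 9404 - (-73 - 1*123) = 9404 - (-73 - 123) = 9404 - 1*(-196) = 9404 + 196 = 9600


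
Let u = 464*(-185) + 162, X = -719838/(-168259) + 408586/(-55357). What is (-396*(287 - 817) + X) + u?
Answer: 165261065790274/1330616209 ≈ 1.2420e+5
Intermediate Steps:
X = -4128599944/1330616209 (X = -719838*(-1/168259) + 408586*(-1/55357) = 102834/24037 - 408586/55357 = -4128599944/1330616209 ≈ -3.1028)
u = -85678 (u = -85840 + 162 = -85678)
(-396*(287 - 817) + X) + u = (-396*(287 - 817) - 4128599944/1330616209) - 85678 = (-396*(-530) - 4128599944/1330616209) - 85678 = (209880 - 4128599944/1330616209) - 85678 = 279265601344976/1330616209 - 85678 = 165261065790274/1330616209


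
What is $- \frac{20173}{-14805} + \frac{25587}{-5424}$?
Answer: $- \frac{89799061}{26767440} \approx -3.3548$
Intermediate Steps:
$- \frac{20173}{-14805} + \frac{25587}{-5424} = \left(-20173\right) \left(- \frac{1}{14805}\right) + 25587 \left(- \frac{1}{5424}\right) = \frac{20173}{14805} - \frac{8529}{1808} = - \frac{89799061}{26767440}$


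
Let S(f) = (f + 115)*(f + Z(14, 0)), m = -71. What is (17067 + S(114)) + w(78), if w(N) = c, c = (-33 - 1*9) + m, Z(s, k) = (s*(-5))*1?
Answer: 27030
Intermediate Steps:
Z(s, k) = -5*s (Z(s, k) = -5*s*1 = -5*s)
c = -113 (c = (-33 - 1*9) - 71 = (-33 - 9) - 71 = -42 - 71 = -113)
w(N) = -113
S(f) = (-70 + f)*(115 + f) (S(f) = (f + 115)*(f - 5*14) = (115 + f)*(f - 70) = (115 + f)*(-70 + f) = (-70 + f)*(115 + f))
(17067 + S(114)) + w(78) = (17067 + (-8050 + 114² + 45*114)) - 113 = (17067 + (-8050 + 12996 + 5130)) - 113 = (17067 + 10076) - 113 = 27143 - 113 = 27030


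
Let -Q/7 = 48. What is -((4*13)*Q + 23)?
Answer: 17449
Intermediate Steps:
Q = -336 (Q = -7*48 = -336)
-((4*13)*Q + 23) = -((4*13)*(-336) + 23) = -(52*(-336) + 23) = -(-17472 + 23) = -1*(-17449) = 17449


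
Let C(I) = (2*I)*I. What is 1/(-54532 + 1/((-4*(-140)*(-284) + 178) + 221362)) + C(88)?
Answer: 52786975922012/3408249999 ≈ 15488.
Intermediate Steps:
C(I) = 2*I²
1/(-54532 + 1/((-4*(-140)*(-284) + 178) + 221362)) + C(88) = 1/(-54532 + 1/((-4*(-140)*(-284) + 178) + 221362)) + 2*88² = 1/(-54532 + 1/((560*(-284) + 178) + 221362)) + 2*7744 = 1/(-54532 + 1/((-159040 + 178) + 221362)) + 15488 = 1/(-54532 + 1/(-158862 + 221362)) + 15488 = 1/(-54532 + 1/62500) + 15488 = 1/(-3408249999/62500) + 15488 = -62500/3408249999 + 15488 = 52786975922012/3408249999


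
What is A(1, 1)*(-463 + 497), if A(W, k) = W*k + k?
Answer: 68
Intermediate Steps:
A(W, k) = k + W*k
A(1, 1)*(-463 + 497) = (1*(1 + 1))*(-463 + 497) = (1*2)*34 = 2*34 = 68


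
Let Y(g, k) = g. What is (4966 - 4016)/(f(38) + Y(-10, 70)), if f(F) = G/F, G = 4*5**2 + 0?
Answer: -1805/14 ≈ -128.93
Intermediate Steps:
G = 100 (G = 4*25 + 0 = 100 + 0 = 100)
f(F) = 100/F
(4966 - 4016)/(f(38) + Y(-10, 70)) = (4966 - 4016)/(100/38 - 10) = 950/(100*(1/38) - 10) = 950/(50/19 - 10) = 950/(-140/19) = 950*(-19/140) = -1805/14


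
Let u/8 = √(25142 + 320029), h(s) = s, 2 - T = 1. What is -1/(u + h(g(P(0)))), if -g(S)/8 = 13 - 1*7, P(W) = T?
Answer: -1/460180 - √345171/2761080 ≈ -0.00021496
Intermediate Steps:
T = 1 (T = 2 - 1*1 = 2 - 1 = 1)
P(W) = 1
g(S) = -48 (g(S) = -8*(13 - 1*7) = -8*(13 - 7) = -8*6 = -48)
u = 8*√345171 (u = 8*√(25142 + 320029) = 8*√345171 ≈ 4700.1)
-1/(u + h(g(P(0)))) = -1/(8*√345171 - 48) = -1/(-48 + 8*√345171)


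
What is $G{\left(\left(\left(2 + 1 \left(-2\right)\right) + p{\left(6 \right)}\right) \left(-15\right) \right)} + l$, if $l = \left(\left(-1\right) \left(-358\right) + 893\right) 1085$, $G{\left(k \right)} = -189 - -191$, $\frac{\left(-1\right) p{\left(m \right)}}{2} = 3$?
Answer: $1357337$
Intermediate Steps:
$p{\left(m \right)} = -6$ ($p{\left(m \right)} = \left(-2\right) 3 = -6$)
$G{\left(k \right)} = 2$ ($G{\left(k \right)} = -189 + 191 = 2$)
$l = 1357335$ ($l = \left(358 + 893\right) 1085 = 1251 \cdot 1085 = 1357335$)
$G{\left(\left(\left(2 + 1 \left(-2\right)\right) + p{\left(6 \right)}\right) \left(-15\right) \right)} + l = 2 + 1357335 = 1357337$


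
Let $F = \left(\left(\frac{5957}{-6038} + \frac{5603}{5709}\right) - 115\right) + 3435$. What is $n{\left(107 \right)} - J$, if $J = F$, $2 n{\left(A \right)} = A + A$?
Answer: $- \frac{110754959047}{34470942} \approx -3213.0$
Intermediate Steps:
$n{\left(A \right)} = A$ ($n{\left(A \right)} = \frac{A + A}{2} = \frac{2 A}{2} = A$)
$F = \frac{114443349841}{34470942}$ ($F = \left(\left(5957 \left(- \frac{1}{6038}\right) + 5603 \cdot \frac{1}{5709}\right) - 115\right) + 3435 = \left(\left(- \frac{5957}{6038} + \frac{5603}{5709}\right) - 115\right) + 3435 = \left(- \frac{177599}{34470942} - 115\right) + 3435 = - \frac{3964335929}{34470942} + 3435 = \frac{114443349841}{34470942} \approx 3320.0$)
$J = \frac{114443349841}{34470942} \approx 3320.0$
$n{\left(107 \right)} - J = 107 - \frac{114443349841}{34470942} = - \frac{110754959047}{34470942}$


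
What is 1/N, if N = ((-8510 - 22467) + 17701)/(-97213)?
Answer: 97213/13276 ≈ 7.3225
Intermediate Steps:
N = 13276/97213 (N = (-30977 + 17701)*(-1/97213) = -13276*(-1/97213) = 13276/97213 ≈ 0.13657)
1/N = 1/(13276/97213) = 97213/13276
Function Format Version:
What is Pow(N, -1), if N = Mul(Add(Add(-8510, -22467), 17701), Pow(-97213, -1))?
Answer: Rational(97213, 13276) ≈ 7.3225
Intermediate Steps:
N = Rational(13276, 97213) (N = Mul(Add(-30977, 17701), Rational(-1, 97213)) = Mul(-13276, Rational(-1, 97213)) = Rational(13276, 97213) ≈ 0.13657)
Pow(N, -1) = Pow(Rational(13276, 97213), -1) = Rational(97213, 13276)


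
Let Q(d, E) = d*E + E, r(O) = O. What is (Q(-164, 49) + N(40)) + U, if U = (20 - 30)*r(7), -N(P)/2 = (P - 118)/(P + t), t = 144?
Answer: -370583/46 ≈ -8056.1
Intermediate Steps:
N(P) = -2*(-118 + P)/(144 + P) (N(P) = -2*(P - 118)/(P + 144) = -2*(-118 + P)/(144 + P))
U = -70 (U = (20 - 30)*7 = -10*7 = -70)
Q(d, E) = E + E*d (Q(d, E) = E*d + E = E + E*d)
(Q(-164, 49) + N(40)) + U = (49*(1 - 164) + 2*(118 - 1*40)/(144 + 40)) - 70 = (49*(-163) + 2*(118 - 40)/184) - 70 = (-7987 + 2*(1/184)*78) - 70 = (-7987 + 39/46) - 70 = -367363/46 - 70 = -370583/46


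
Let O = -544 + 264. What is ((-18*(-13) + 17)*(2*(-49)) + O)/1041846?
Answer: -12439/520923 ≈ -0.023879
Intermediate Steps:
O = -280
((-18*(-13) + 17)*(2*(-49)) + O)/1041846 = ((-18*(-13) + 17)*(2*(-49)) - 280)/1041846 = ((234 + 17)*(-98) - 280)*(1/1041846) = (251*(-98) - 280)*(1/1041846) = (-24598 - 280)*(1/1041846) = -24878*1/1041846 = -12439/520923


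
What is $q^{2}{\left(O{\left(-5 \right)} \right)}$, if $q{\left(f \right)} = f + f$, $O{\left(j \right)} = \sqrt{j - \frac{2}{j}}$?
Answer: $- \frac{92}{5} \approx -18.4$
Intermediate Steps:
$q{\left(f \right)} = 2 f$
$q^{2}{\left(O{\left(-5 \right)} \right)} = \left(2 \sqrt{-5 - \frac{2}{-5}}\right)^{2} = \left(2 \sqrt{-5 - - \frac{2}{5}}\right)^{2} = \left(2 \sqrt{-5 + \frac{2}{5}}\right)^{2} = \left(2 \sqrt{- \frac{23}{5}}\right)^{2} = \left(2 \frac{i \sqrt{115}}{5}\right)^{2} = \left(\frac{2 i \sqrt{115}}{5}\right)^{2} = - \frac{92}{5}$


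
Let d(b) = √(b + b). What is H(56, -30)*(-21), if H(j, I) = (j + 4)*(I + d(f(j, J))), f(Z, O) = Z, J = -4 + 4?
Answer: 37800 - 5040*√7 ≈ 24465.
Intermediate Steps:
J = 0
d(b) = √2*√b (d(b) = √(2*b) = √2*√b)
H(j, I) = (4 + j)*(I + √2*√j) (H(j, I) = (j + 4)*(I + √2*√j) = (4 + j)*(I + √2*√j))
H(56, -30)*(-21) = (4*(-30) - 30*56 + √2*56^(3/2) + 4*√2*√56)*(-21) = (-120 - 1680 + √2*(112*√14) + 4*√2*(2*√14))*(-21) = (-120 - 1680 + 224*√7 + 16*√7)*(-21) = (-1800 + 240*√7)*(-21) = 37800 - 5040*√7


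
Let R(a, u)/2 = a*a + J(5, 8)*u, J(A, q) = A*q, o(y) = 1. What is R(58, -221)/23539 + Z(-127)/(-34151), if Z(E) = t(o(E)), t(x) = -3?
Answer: -373951135/803880389 ≈ -0.46518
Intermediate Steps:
R(a, u) = 2*a² + 80*u (R(a, u) = 2*(a*a + (5*8)*u) = 2*(a² + 40*u) = 2*a² + 80*u)
Z(E) = -3
R(58, -221)/23539 + Z(-127)/(-34151) = (2*58² + 80*(-221))/23539 - 3/(-34151) = (2*3364 - 17680)*(1/23539) - 3*(-1/34151) = (6728 - 17680)*(1/23539) + 3/34151 = -10952*1/23539 + 3/34151 = -10952/23539 + 3/34151 = -373951135/803880389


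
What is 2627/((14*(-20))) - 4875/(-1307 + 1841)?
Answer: -461303/24920 ≈ -18.511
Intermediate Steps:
2627/((14*(-20))) - 4875/(-1307 + 1841) = 2627/(-280) - 4875/534 = 2627*(-1/280) - 4875*1/534 = -2627/280 - 1625/178 = -461303/24920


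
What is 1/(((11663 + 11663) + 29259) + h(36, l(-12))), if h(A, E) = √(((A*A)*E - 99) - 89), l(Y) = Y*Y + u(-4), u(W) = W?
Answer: 52585/2765000973 - 2*√45313/2765000973 ≈ 1.8864e-5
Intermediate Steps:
l(Y) = -4 + Y² (l(Y) = Y*Y - 4 = Y² - 4 = -4 + Y²)
h(A, E) = √(-188 + E*A²) (h(A, E) = √((A²*E - 99) - 89) = √((E*A² - 99) - 89) = √((-99 + E*A²) - 89) = √(-188 + E*A²))
1/(((11663 + 11663) + 29259) + h(36, l(-12))) = 1/(((11663 + 11663) + 29259) + √(-188 + (-4 + (-12)²)*36²)) = 1/((23326 + 29259) + √(-188 + (-4 + 144)*1296)) = 1/(52585 + √(-188 + 140*1296)) = 1/(52585 + √(-188 + 181440)) = 1/(52585 + √181252) = 1/(52585 + 2*√45313)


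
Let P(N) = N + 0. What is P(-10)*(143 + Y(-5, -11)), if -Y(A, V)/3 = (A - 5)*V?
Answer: 1870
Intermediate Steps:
Y(A, V) = -3*V*(-5 + A) (Y(A, V) = -3*(A - 5)*V = -3*(-5 + A)*V = -3*V*(-5 + A))
P(N) = N
P(-10)*(143 + Y(-5, -11)) = -10*(143 + 3*(-11)*(5 - 1*(-5))) = -10*(143 + 3*(-11)*(5 + 5)) = -10*(143 + 3*(-11)*10) = -10*(143 - 330) = -10*(-187) = 1870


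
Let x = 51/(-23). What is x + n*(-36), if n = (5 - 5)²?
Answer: -51/23 ≈ -2.2174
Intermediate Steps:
x = -51/23 (x = 51*(-1/23) = -51/23 ≈ -2.2174)
n = 0 (n = 0² = 0)
x + n*(-36) = -51/23 + 0*(-36) = -51/23 + 0 = -51/23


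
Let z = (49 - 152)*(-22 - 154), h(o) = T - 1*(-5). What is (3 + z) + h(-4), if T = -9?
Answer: 18127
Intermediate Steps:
h(o) = -4 (h(o) = -9 - 1*(-5) = -9 + 5 = -4)
z = 18128 (z = -103*(-176) = 18128)
(3 + z) + h(-4) = (3 + 18128) - 4 = 18131 - 4 = 18127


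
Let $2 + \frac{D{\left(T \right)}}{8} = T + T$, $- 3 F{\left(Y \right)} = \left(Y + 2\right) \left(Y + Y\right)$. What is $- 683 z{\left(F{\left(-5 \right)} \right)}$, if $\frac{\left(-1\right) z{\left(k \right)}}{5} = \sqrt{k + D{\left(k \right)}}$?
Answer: $3415 i \sqrt{186} \approx 46574.0 i$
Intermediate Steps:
$F{\left(Y \right)} = - \frac{2 Y \left(2 + Y\right)}{3}$ ($F{\left(Y \right)} = - \frac{\left(Y + 2\right) \left(Y + Y\right)}{3} = - \frac{\left(2 + Y\right) 2 Y}{3} = - \frac{2 Y \left(2 + Y\right)}{3}$)
$D{\left(T \right)} = -16 + 16 T$ ($D{\left(T \right)} = -16 + 8 \left(T + T\right) = -16 + 8 \cdot 2 T = -16 + 16 T$)
$z{\left(k \right)} = - 5 \sqrt{-16 + 17 k}$ ($z{\left(k \right)} = - 5 \sqrt{k + \left(-16 + 16 k\right)} = - 5 \sqrt{-16 + 17 k}$)
$- 683 z{\left(F{\left(-5 \right)} \right)} = - 683 \left(- 5 \sqrt{-16 + 17 \left(\left(- \frac{2}{3}\right) \left(-5\right) \left(2 - 5\right)\right)}\right) = - 683 \left(- 5 \sqrt{-16 + 17 \left(\left(- \frac{2}{3}\right) \left(-5\right) \left(-3\right)\right)}\right) = - 683 \left(- 5 \sqrt{-16 + 17 \left(-10\right)}\right) = - 683 \left(- 5 \sqrt{-16 - 170}\right) = - 683 \left(- 5 \sqrt{-186}\right) = - 683 \left(- 5 i \sqrt{186}\right) = 3415 i \sqrt{186}$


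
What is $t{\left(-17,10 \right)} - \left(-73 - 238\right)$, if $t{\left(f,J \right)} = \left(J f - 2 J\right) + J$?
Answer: $131$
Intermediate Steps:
$t{\left(f,J \right)} = - J + J f$ ($t{\left(f,J \right)} = \left(- 2 J + J f\right) + J = - J + J f$)
$t{\left(-17,10 \right)} - \left(-73 - 238\right) = 10 \left(-1 - 17\right) - \left(-73 - 238\right) = 10 \left(-18\right) - -311 = -180 + 311 = 131$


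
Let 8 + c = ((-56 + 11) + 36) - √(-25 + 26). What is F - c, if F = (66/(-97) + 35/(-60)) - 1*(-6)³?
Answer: 270905/1164 ≈ 232.74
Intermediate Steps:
c = -18 (c = -8 + (((-56 + 11) + 36) - √(-25 + 26)) = -8 + ((-45 + 36) - √1) = -8 + (-9 - 1*1) = -8 + (-9 - 1) = -8 - 10 = -18)
F = 249953/1164 (F = (66*(-1/97) + 35*(-1/60)) - 1*(-216) = (-66/97 - 7/12) + 216 = -1471/1164 + 216 = 249953/1164 ≈ 214.74)
F - c = 249953/1164 - 1*(-18) = 249953/1164 + 18 = 270905/1164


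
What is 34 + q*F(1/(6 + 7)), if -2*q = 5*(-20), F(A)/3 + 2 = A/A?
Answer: -116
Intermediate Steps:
F(A) = -3 (F(A) = -6 + 3*(A/A) = -6 + 3*1 = -6 + 3 = -3)
q = 50 (q = -5*(-20)/2 = -½*(-100) = 50)
34 + q*F(1/(6 + 7)) = 34 + 50*(-3) = 34 - 150 = -116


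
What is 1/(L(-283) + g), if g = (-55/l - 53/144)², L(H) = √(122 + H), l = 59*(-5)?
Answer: 171854480611584/838854861287666017 - 5210243433824256*I*√161/838854861287666017 ≈ 0.00020487 - 0.07881*I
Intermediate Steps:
l = -295
g = 2380849/72182016 (g = (-55/(-295) - 53/144)² = (-55*(-1/295) - 53*1/144)² = (11/59 - 53/144)² = (-1543/8496)² = 2380849/72182016 ≈ 0.032984)
1/(L(-283) + g) = 1/(√(122 - 283) + 2380849/72182016) = 1/(√(-161) + 2380849/72182016) = 1/(I*√161 + 2380849/72182016) = 1/(2380849/72182016 + I*√161)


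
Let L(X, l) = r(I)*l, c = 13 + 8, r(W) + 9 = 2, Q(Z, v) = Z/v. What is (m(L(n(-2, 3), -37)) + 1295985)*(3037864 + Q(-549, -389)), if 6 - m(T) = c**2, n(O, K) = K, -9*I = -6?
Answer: 1530989841579750/389 ≈ 3.9357e+12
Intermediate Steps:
I = 2/3 (I = -1/9*(-6) = 2/3 ≈ 0.66667)
r(W) = -7 (r(W) = -9 + 2 = -7)
c = 21
L(X, l) = -7*l
m(T) = -435 (m(T) = 6 - 1*21**2 = 6 - 1*441 = 6 - 441 = -435)
(m(L(n(-2, 3), -37)) + 1295985)*(3037864 + Q(-549, -389)) = (-435 + 1295985)*(3037864 - 549/(-389)) = 1295550*(3037864 - 549*(-1/389)) = 1295550*(3037864 + 549/389) = 1295550*(1181729645/389) = 1530989841579750/389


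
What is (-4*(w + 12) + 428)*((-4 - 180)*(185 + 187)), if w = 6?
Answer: -24367488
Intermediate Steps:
(-4*(w + 12) + 428)*((-4 - 180)*(185 + 187)) = (-4*(6 + 12) + 428)*((-4 - 180)*(185 + 187)) = (-4*18 + 428)*(-184*372) = (-72 + 428)*(-68448) = 356*(-68448) = -24367488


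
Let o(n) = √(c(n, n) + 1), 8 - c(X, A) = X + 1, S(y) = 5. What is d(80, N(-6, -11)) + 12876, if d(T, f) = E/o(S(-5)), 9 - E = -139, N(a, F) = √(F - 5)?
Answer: 12876 + 148*√3/3 ≈ 12961.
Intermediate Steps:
c(X, A) = 7 - X (c(X, A) = 8 - (X + 1) = 8 - (1 + X) = 8 + (-1 - X) = 7 - X)
o(n) = √(8 - n) (o(n) = √((7 - n) + 1) = √(8 - n))
N(a, F) = √(-5 + F)
E = 148 (E = 9 - 1*(-139) = 9 + 139 = 148)
d(T, f) = 148*√3/3 (d(T, f) = 148/(√(8 - 1*5)) = 148/(√(8 - 5)) = 148/(√3) = 148*(√3/3) = 148*√3/3)
d(80, N(-6, -11)) + 12876 = 148*√3/3 + 12876 = 12876 + 148*√3/3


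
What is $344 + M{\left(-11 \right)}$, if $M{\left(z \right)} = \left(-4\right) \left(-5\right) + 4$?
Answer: $368$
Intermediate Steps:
$M{\left(z \right)} = 24$ ($M{\left(z \right)} = 20 + 4 = 24$)
$344 + M{\left(-11 \right)} = 344 + 24 = 368$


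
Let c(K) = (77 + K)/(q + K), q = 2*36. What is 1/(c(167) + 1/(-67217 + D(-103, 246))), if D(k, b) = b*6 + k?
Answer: 15736716/16065697 ≈ 0.97952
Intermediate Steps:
q = 72
c(K) = (77 + K)/(72 + K)
D(k, b) = k + 6*b (D(k, b) = 6*b + k = k + 6*b)
1/(c(167) + 1/(-67217 + D(-103, 246))) = 1/((77 + 167)/(72 + 167) + 1/(-67217 + (-103 + 6*246))) = 1/(244/239 + 1/(-67217 + (-103 + 1476))) = 1/((1/239)*244 + 1/(-67217 + 1373)) = 1/(244/239 + 1/(-65844)) = 1/(244/239 - 1/65844) = 1/(16065697/15736716) = 15736716/16065697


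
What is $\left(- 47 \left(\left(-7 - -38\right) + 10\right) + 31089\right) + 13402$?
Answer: $42564$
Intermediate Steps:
$\left(- 47 \left(\left(-7 - -38\right) + 10\right) + 31089\right) + 13402 = \left(- 47 \left(\left(-7 + 38\right) + 10\right) + 31089\right) + 13402 = \left(- 47 \left(31 + 10\right) + 31089\right) + 13402 = \left(\left(-47\right) 41 + 31089\right) + 13402 = \left(-1927 + 31089\right) + 13402 = 29162 + 13402 = 42564$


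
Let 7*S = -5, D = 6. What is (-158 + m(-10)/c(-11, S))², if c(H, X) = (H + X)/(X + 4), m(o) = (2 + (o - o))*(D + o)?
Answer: 40780996/1681 ≈ 24260.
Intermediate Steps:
S = -5/7 (S = (⅐)*(-5) = -5/7 ≈ -0.71429)
m(o) = 12 + 2*o (m(o) = (2 + (o - o))*(6 + o) = (2 + 0)*(6 + o) = 2*(6 + o) = 12 + 2*o)
c(H, X) = (H + X)/(4 + X)
(-158 + m(-10)/c(-11, S))² = (-158 + (12 + 2*(-10))/(((-11 - 5/7)/(4 - 5/7))))² = (-158 + (12 - 20)/((-82/7/(23/7))))² = (-158 - 8/((7/23)*(-82/7)))² = (-158 - 8/(-82/23))² = (-158 - 8*(-23/82))² = (-158 + 92/41)² = (-6386/41)² = 40780996/1681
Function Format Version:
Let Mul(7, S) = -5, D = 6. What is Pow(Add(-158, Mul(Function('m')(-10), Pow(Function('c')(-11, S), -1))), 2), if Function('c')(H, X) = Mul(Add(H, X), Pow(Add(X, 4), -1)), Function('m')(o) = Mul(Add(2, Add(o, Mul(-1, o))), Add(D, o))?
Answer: Rational(40780996, 1681) ≈ 24260.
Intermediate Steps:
S = Rational(-5, 7) (S = Mul(Rational(1, 7), -5) = Rational(-5, 7) ≈ -0.71429)
Function('m')(o) = Add(12, Mul(2, o)) (Function('m')(o) = Mul(Add(2, Add(o, Mul(-1, o))), Add(6, o)) = Mul(Add(2, 0), Add(6, o)) = Mul(2, Add(6, o)) = Add(12, Mul(2, o)))
Function('c')(H, X) = Mul(Pow(Add(4, X), -1), Add(H, X)) (Function('c')(H, X) = Mul(Add(H, X), Pow(Add(4, X), -1)) = Mul(Pow(Add(4, X), -1), Add(H, X)))
Pow(Add(-158, Mul(Function('m')(-10), Pow(Function('c')(-11, S), -1))), 2) = Pow(Add(-158, Mul(Add(12, Mul(2, -10)), Pow(Mul(Pow(Add(4, Rational(-5, 7)), -1), Add(-11, Rational(-5, 7))), -1))), 2) = Pow(Add(-158, Mul(Add(12, -20), Pow(Mul(Pow(Rational(23, 7), -1), Rational(-82, 7)), -1))), 2) = Pow(Add(-158, Mul(-8, Pow(Mul(Rational(7, 23), Rational(-82, 7)), -1))), 2) = Pow(Add(-158, Mul(-8, Pow(Rational(-82, 23), -1))), 2) = Pow(Add(-158, Mul(-8, Rational(-23, 82))), 2) = Pow(Add(-158, Rational(92, 41)), 2) = Pow(Rational(-6386, 41), 2) = Rational(40780996, 1681)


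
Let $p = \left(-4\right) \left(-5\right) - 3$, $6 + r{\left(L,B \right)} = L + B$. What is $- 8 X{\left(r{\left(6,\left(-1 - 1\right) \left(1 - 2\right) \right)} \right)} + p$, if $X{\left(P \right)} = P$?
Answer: $1$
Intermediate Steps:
$r{\left(L,B \right)} = -6 + B + L$ ($r{\left(L,B \right)} = -6 + \left(L + B\right) = -6 + \left(B + L\right) = -6 + B + L$)
$p = 17$ ($p = 20 - 3 = 17$)
$- 8 X{\left(r{\left(6,\left(-1 - 1\right) \left(1 - 2\right) \right)} \right)} + p = - 8 \left(-6 + \left(-1 - 1\right) \left(1 - 2\right) + 6\right) + 17 = - 8 \left(-6 - -2 + 6\right) + 17 = - 8 \left(-6 + 2 + 6\right) + 17 = \left(-8\right) 2 + 17 = -16 + 17 = 1$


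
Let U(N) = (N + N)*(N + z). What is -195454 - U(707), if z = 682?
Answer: -2159500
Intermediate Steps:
U(N) = 2*N*(682 + N) (U(N) = (N + N)*(N + 682) = (2*N)*(682 + N) = 2*N*(682 + N))
-195454 - U(707) = -195454 - 2*707*(682 + 707) = -195454 - 2*707*1389 = -195454 - 1*1964046 = -195454 - 1964046 = -2159500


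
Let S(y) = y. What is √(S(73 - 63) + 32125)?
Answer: √32135 ≈ 179.26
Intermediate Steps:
√(S(73 - 63) + 32125) = √((73 - 63) + 32125) = √(10 + 32125) = √32135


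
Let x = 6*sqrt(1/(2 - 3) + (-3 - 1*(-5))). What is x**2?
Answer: 36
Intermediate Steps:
x = 6 (x = 6*sqrt(1/(-1) + (-3 + 5)) = 6*sqrt(-1 + 2) = 6*sqrt(1) = 6*1 = 6)
x**2 = 6**2 = 36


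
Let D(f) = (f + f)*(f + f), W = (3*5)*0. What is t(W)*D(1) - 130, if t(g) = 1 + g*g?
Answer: -126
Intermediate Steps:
W = 0 (W = 15*0 = 0)
D(f) = 4*f**2 (D(f) = (2*f)*(2*f) = 4*f**2)
t(g) = 1 + g**2
t(W)*D(1) - 130 = (1 + 0**2)*(4*1**2) - 130 = (1 + 0)*(4*1) - 130 = 1*4 - 130 = 4 - 130 = -126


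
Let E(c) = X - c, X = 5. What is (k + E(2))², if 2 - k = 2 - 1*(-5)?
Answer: 4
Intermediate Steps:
E(c) = 5 - c
k = -5 (k = 2 - (2 - 1*(-5)) = 2 - (2 + 5) = 2 - 1*7 = 2 - 7 = -5)
(k + E(2))² = (-5 + (5 - 1*2))² = (-5 + (5 - 2))² = (-5 + 3)² = (-2)² = 4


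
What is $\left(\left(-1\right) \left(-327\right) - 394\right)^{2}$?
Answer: $4489$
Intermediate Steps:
$\left(\left(-1\right) \left(-327\right) - 394\right)^{2} = \left(327 - 394\right)^{2} = \left(-67\right)^{2} = 4489$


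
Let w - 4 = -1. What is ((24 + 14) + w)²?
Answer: 1681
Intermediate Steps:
w = 3 (w = 4 - 1 = 3)
((24 + 14) + w)² = ((24 + 14) + 3)² = (38 + 3)² = 41² = 1681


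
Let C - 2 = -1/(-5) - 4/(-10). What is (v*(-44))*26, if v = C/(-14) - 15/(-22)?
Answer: -19864/35 ≈ -567.54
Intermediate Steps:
C = 13/5 (C = 2 + (-1/(-5) - 4/(-10)) = 2 + (-1*(-⅕) - 4*(-⅒)) = 2 + (⅕ + ⅖) = 2 + ⅗ = 13/5 ≈ 2.6000)
v = 191/385 (v = (13/5)/(-14) - 15/(-22) = (13/5)*(-1/14) - 15*(-1/22) = -13/70 + 15/22 = 191/385 ≈ 0.49610)
(v*(-44))*26 = ((191/385)*(-44))*26 = -764/35*26 = -19864/35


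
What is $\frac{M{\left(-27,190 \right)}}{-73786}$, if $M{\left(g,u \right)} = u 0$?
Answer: $0$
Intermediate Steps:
$M{\left(g,u \right)} = 0$
$\frac{M{\left(-27,190 \right)}}{-73786} = \frac{0}{-73786} = 0 \left(- \frac{1}{73786}\right) = 0$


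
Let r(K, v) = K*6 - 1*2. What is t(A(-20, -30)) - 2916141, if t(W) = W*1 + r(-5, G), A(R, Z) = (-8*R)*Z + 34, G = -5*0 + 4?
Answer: -2920939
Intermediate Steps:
G = 4 (G = 0 + 4 = 4)
A(R, Z) = 34 - 8*R*Z (A(R, Z) = -8*R*Z + 34 = 34 - 8*R*Z)
r(K, v) = -2 + 6*K (r(K, v) = 6*K - 2 = -2 + 6*K)
t(W) = -32 + W (t(W) = W*1 + (-2 + 6*(-5)) = W + (-2 - 30) = W - 32 = -32 + W)
t(A(-20, -30)) - 2916141 = (-32 + (34 - 8*(-20)*(-30))) - 2916141 = (-32 + (34 - 4800)) - 2916141 = (-32 - 4766) - 2916141 = -4798 - 2916141 = -2920939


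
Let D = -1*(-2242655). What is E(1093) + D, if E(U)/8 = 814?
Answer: 2249167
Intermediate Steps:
E(U) = 6512 (E(U) = 8*814 = 6512)
D = 2242655
E(1093) + D = 6512 + 2242655 = 2249167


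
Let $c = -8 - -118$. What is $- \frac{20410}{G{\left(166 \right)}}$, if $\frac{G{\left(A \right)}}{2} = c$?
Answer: $- \frac{2041}{22} \approx -92.773$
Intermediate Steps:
$c = 110$ ($c = -8 + 118 = 110$)
$G{\left(A \right)} = 220$ ($G{\left(A \right)} = 2 \cdot 110 = 220$)
$- \frac{20410}{G{\left(166 \right)}} = - \frac{20410}{220} = \left(-20410\right) \frac{1}{220} = - \frac{2041}{22}$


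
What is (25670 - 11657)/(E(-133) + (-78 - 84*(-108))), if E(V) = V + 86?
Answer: 14013/8947 ≈ 1.5662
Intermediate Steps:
E(V) = 86 + V
(25670 - 11657)/(E(-133) + (-78 - 84*(-108))) = (25670 - 11657)/((86 - 133) + (-78 - 84*(-108))) = 14013/(-47 + (-78 + 9072)) = 14013/(-47 + 8994) = 14013/8947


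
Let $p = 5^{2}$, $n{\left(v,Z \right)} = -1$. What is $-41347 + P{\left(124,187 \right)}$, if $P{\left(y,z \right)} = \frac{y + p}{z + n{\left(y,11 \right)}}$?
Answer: $- \frac{7690393}{186} \approx -41346.0$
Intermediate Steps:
$p = 25$
$P{\left(y,z \right)} = \frac{25 + y}{-1 + z}$ ($P{\left(y,z \right)} = \frac{y + 25}{z - 1} = \frac{25 + y}{-1 + z}$)
$-41347 + P{\left(124,187 \right)} = -41347 + \frac{25 + 124}{-1 + 187} = -41347 + \frac{1}{186} \cdot 149 = -41347 + \frac{149}{186} = - \frac{7690393}{186}$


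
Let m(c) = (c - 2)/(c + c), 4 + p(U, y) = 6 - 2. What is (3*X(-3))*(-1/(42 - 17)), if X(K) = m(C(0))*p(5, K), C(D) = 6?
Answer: 0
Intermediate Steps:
p(U, y) = 0 (p(U, y) = -4 + (6 - 2) = -4 + 4 = 0)
m(c) = (-2 + c)/(2*c) (m(c) = (-2 + c)/((2*c)) = (-2 + c)*(1/(2*c)) = (-2 + c)/(2*c))
X(K) = 0 (X(K) = ((½)*(-2 + 6)/6)*0 = ((½)*(⅙)*4)*0 = (⅓)*0 = 0)
(3*X(-3))*(-1/(42 - 17)) = (3*0)*(-1/(42 - 17)) = 0*(-1/25) = 0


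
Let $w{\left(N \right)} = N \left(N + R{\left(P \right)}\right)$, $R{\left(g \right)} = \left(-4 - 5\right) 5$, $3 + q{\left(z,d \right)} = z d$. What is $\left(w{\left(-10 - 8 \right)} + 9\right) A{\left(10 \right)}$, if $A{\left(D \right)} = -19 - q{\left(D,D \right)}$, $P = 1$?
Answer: $-132588$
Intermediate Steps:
$q{\left(z,d \right)} = -3 + d z$ ($q{\left(z,d \right)} = -3 + z d = -3 + d z$)
$A{\left(D \right)} = -16 - D^{2}$ ($A{\left(D \right)} = -19 - \left(-3 + D D\right) = -19 - \left(-3 + D^{2}\right) = -16 - D^{2}$)
$R{\left(g \right)} = -45$ ($R{\left(g \right)} = \left(-9\right) 5 = -45$)
$w{\left(N \right)} = N \left(-45 + N\right)$ ($w{\left(N \right)} = N \left(N - 45\right) = N \left(-45 + N\right)$)
$\left(w{\left(-10 - 8 \right)} + 9\right) A{\left(10 \right)} = \left(\left(-10 - 8\right) \left(-45 - 18\right) + 9\right) \left(-16 - 10^{2}\right) = \left(\left(-10 - 8\right) \left(-45 - 18\right) + 9\right) \left(-16 - 100\right) = \left(- 18 \left(-45 - 18\right) + 9\right) \left(-16 - 100\right) = \left(\left(-18\right) \left(-63\right) + 9\right) \left(-116\right) = \left(1134 + 9\right) \left(-116\right) = 1143 \left(-116\right) = -132588$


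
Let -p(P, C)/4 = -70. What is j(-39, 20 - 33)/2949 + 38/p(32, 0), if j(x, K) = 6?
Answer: 18957/137620 ≈ 0.13775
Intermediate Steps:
p(P, C) = 280 (p(P, C) = -4*(-70) = 280)
j(-39, 20 - 33)/2949 + 38/p(32, 0) = 6/2949 + 38/280 = 6*(1/2949) + 38*(1/280) = 2/983 + 19/140 = 18957/137620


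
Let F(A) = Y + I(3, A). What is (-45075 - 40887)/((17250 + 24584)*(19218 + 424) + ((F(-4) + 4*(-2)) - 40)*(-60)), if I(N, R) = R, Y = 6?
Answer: -42981/410853094 ≈ -0.00010461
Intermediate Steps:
F(A) = 6 + A
(-45075 - 40887)/((17250 + 24584)*(19218 + 424) + ((F(-4) + 4*(-2)) - 40)*(-60)) = (-45075 - 40887)/((17250 + 24584)*(19218 + 424) + (((6 - 4) + 4*(-2)) - 40)*(-60)) = -85962/(41834*19642 + ((2 - 8) - 40)*(-60)) = -85962/(821703428 + (-6 - 40)*(-60)) = -85962/(821703428 - 46*(-60)) = -85962/(821703428 + 2760) = -85962/821706188 = -85962*1/821706188 = -42981/410853094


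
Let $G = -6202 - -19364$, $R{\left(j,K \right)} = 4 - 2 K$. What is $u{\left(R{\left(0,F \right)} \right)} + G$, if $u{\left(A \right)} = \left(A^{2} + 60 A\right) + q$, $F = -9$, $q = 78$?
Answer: $15044$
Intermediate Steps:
$u{\left(A \right)} = 78 + A^{2} + 60 A$ ($u{\left(A \right)} = \left(A^{2} + 60 A\right) + 78 = 78 + A^{2} + 60 A$)
$G = 13162$ ($G = -6202 + 19364 = 13162$)
$u{\left(R{\left(0,F \right)} \right)} + G = \left(78 + \left(4 - -18\right)^{2} + 60 \left(4 - -18\right)\right) + 13162 = \left(78 + \left(4 + 18\right)^{2} + 60 \left(4 + 18\right)\right) + 13162 = \left(78 + 22^{2} + 60 \cdot 22\right) + 13162 = \left(78 + 484 + 1320\right) + 13162 = 1882 + 13162 = 15044$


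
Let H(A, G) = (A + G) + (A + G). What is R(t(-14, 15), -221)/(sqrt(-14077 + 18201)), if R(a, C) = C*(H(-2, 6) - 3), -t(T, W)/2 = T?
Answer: -1105*sqrt(1031)/2062 ≈ -17.207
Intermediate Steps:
t(T, W) = -2*T
H(A, G) = 2*A + 2*G
R(a, C) = 5*C (R(a, C) = C*((2*(-2) + 2*6) - 3) = C*((-4 + 12) - 3) = C*(8 - 3) = C*5 = 5*C)
R(t(-14, 15), -221)/(sqrt(-14077 + 18201)) = (5*(-221))/(sqrt(-14077 + 18201)) = -1105*sqrt(1031)/2062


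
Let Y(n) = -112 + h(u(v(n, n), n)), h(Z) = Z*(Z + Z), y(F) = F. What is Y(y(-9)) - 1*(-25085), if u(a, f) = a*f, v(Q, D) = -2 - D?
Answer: 32911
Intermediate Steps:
h(Z) = 2*Z² (h(Z) = Z*(2*Z) = 2*Z²)
Y(n) = -112 + 2*n²*(-2 - n)² (Y(n) = -112 + 2*((-2 - n)*n)² = -112 + 2*(n*(-2 - n))² = -112 + 2*(n²*(-2 - n)²) = -112 + 2*n²*(-2 - n)²)
Y(y(-9)) - 1*(-25085) = (-112 + 2*(-9)²*(2 - 9)²) - 1*(-25085) = (-112 + 2*81*(-7)²) + 25085 = (-112 + 2*81*49) + 25085 = (-112 + 7938) + 25085 = 7826 + 25085 = 32911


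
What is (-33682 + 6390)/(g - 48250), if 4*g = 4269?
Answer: 109168/188731 ≈ 0.57843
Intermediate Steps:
g = 4269/4 (g = (¼)*4269 = 4269/4 ≈ 1067.3)
(-33682 + 6390)/(g - 48250) = (-33682 + 6390)/(4269/4 - 48250) = -27292/(-188731/4) = -27292*(-4/188731) = 109168/188731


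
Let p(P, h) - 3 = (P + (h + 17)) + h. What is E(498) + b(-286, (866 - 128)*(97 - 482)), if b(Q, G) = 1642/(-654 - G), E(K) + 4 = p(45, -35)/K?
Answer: -23553494/5882127 ≈ -4.0042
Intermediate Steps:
p(P, h) = 20 + P + 2*h (p(P, h) = 3 + ((P + (h + 17)) + h) = 3 + ((P + (17 + h)) + h) = 3 + ((17 + P + h) + h) = 3 + (17 + P + 2*h) = 20 + P + 2*h)
E(K) = -4 - 5/K (E(K) = -4 + (20 + 45 + 2*(-35))/K = -4 + (20 + 45 - 70)/K = -4 - 5/K)
E(498) + b(-286, (866 - 128)*(97 - 482)) = (-4 - 5/498) - 1642/(654 + (866 - 128)*(97 - 482)) = (-4 - 5*1/498) - 1642/(654 + 738*(-385)) = (-4 - 5/498) - 1642/(654 - 284130) = -1997/498 - 1642/(-283476) = -1997/498 - 1642*(-1/283476) = -1997/498 + 821/141738 = -23553494/5882127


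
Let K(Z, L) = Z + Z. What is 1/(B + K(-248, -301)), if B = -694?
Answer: -1/1190 ≈ -0.00084034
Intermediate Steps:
K(Z, L) = 2*Z
1/(B + K(-248, -301)) = 1/(-694 + 2*(-248)) = 1/(-694 - 496) = 1/(-1190) = -1/1190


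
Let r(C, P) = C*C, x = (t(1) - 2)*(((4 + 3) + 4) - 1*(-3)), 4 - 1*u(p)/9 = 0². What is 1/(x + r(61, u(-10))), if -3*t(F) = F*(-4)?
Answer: 3/11135 ≈ 0.00026942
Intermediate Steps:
u(p) = 36 (u(p) = 36 - 9*0² = 36 - 9*0 = 36 + 0 = 36)
t(F) = 4*F/3 (t(F) = -F*(-4)/3 = -(-4)*F/3 = 4*F/3)
x = -28/3 (x = ((4/3)*1 - 2)*(((4 + 3) + 4) - 1*(-3)) = (4/3 - 2)*((7 + 4) + 3) = -2*(11 + 3)/3 = -⅔*14 = -28/3 ≈ -9.3333)
r(C, P) = C²
1/(x + r(61, u(-10))) = 1/(-28/3 + 61²) = 1/(-28/3 + 3721) = 1/(11135/3) = 3/11135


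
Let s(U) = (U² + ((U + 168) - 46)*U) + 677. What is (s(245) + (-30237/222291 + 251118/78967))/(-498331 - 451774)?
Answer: -404828058068/2553638625135 ≈ -0.15853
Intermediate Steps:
s(U) = 677 + U² + U*(122 + U) (s(U) = (U² + ((168 + U) - 46)*U) + 677 = (U² + (122 + U)*U) + 677 = (U² + U*(122 + U)) + 677 = 677 + U² + U*(122 + U))
(s(245) + (-30237/222291 + 251118/78967))/(-498331 - 451774) = ((677 + 2*245² + 122*245) + (-30237/222291 + 251118/78967))/(-498331 - 451774) = ((677 + 2*60025 + 29890) + (-30237*1/222291 + 251118*(1/78967)))/(-950105) = ((677 + 120050 + 29890) + (-10079/74097 + 35874/11281))*(-1/950105) = (150617 + 2544454579/835888257)*(-1/950105) = (125901526059148/835888257)*(-1/950105) = -404828058068/2553638625135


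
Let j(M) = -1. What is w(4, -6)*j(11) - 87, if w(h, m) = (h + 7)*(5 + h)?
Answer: -186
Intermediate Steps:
w(h, m) = (5 + h)*(7 + h) (w(h, m) = (7 + h)*(5 + h) = (5 + h)*(7 + h))
w(4, -6)*j(11) - 87 = (35 + 4**2 + 12*4)*(-1) - 87 = (35 + 16 + 48)*(-1) - 87 = 99*(-1) - 87 = -99 - 87 = -186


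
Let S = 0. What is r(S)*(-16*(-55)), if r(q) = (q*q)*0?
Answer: 0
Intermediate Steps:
r(q) = 0 (r(q) = q**2*0 = 0)
r(S)*(-16*(-55)) = 0*(-16*(-55)) = 0*880 = 0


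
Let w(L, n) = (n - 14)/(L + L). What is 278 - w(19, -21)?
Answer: 10599/38 ≈ 278.92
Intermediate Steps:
w(L, n) = (-14 + n)/(2*L) (w(L, n) = (-14 + n)/((2*L)) = (-14 + n)*(1/(2*L)) = (-14 + n)/(2*L))
278 - w(19, -21) = 278 - (-14 - 21)/(2*19) = 278 - (-35)/(2*19) = 278 - 1*(-35/38) = 278 + 35/38 = 10599/38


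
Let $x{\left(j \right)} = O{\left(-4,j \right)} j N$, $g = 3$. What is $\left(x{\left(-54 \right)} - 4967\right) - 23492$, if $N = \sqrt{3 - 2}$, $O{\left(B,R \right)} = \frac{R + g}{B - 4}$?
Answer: $- \frac{115213}{4} \approx -28803.0$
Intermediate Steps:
$O{\left(B,R \right)} = \frac{3 + R}{-4 + B}$ ($O{\left(B,R \right)} = \frac{R + 3}{B - 4} = \frac{3 + R}{-4 + B}$)
$N = 1$ ($N = \sqrt{1} = 1$)
$x{\left(j \right)} = j \left(- \frac{3}{8} - \frac{j}{8}\right)$ ($x{\left(j \right)} = \frac{3 + j}{-4 - 4} j 1 = \frac{3 + j}{-8} j 1 = - \frac{3 + j}{8} j 1 = \left(- \frac{3}{8} - \frac{j}{8}\right) j 1 = j \left(- \frac{3}{8} - \frac{j}{8}\right) 1 = j \left(- \frac{3}{8} - \frac{j}{8}\right)$)
$\left(x{\left(-54 \right)} - 4967\right) - 23492 = \left(\left(- \frac{1}{8}\right) \left(-54\right) \left(3 - 54\right) - 4967\right) - 23492 = \left(\left(- \frac{1}{8}\right) \left(-54\right) \left(-51\right) - 4967\right) - 23492 = \left(- \frac{1377}{4} - 4967\right) - 23492 = - \frac{21245}{4} - 23492 = - \frac{115213}{4}$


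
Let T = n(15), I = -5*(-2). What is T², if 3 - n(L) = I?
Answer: 49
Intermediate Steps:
I = 10
n(L) = -7 (n(L) = 3 - 1*10 = 3 - 10 = -7)
T = -7
T² = (-7)² = 49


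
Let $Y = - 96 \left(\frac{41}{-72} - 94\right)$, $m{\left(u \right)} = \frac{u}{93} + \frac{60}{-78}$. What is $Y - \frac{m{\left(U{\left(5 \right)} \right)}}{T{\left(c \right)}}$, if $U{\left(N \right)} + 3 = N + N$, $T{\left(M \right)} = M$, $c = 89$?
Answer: $\frac{325624817}{35867} \approx 9078.7$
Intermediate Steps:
$U{\left(N \right)} = -3 + 2 N$ ($U{\left(N \right)} = -3 + \left(N + N\right) = -3 + 2 N$)
$m{\left(u \right)} = - \frac{10}{13} + \frac{u}{93}$ ($m{\left(u \right)} = u \frac{1}{93} + 60 \left(- \frac{1}{78}\right) = \frac{u}{93} - \frac{10}{13} = - \frac{10}{13} + \frac{u}{93}$)
$Y = \frac{27236}{3}$ ($Y = - 96 \left(41 \left(- \frac{1}{72}\right) - 94\right) = - 96 \left(- \frac{41}{72} - 94\right) = \left(-96\right) \left(- \frac{6809}{72}\right) = \frac{27236}{3} \approx 9078.7$)
$Y - \frac{m{\left(U{\left(5 \right)} \right)}}{T{\left(c \right)}} = \frac{27236}{3} - \frac{- \frac{10}{13} + \frac{-3 + 2 \cdot 5}{93}}{89} = \frac{27236}{3} - \left(- \frac{10}{13} + \frac{-3 + 10}{93}\right) \frac{1}{89} = \frac{27236}{3} - \left(- \frac{10}{13} + \frac{1}{93} \cdot 7\right) \frac{1}{89} = \frac{27236}{3} - \left(- \frac{10}{13} + \frac{7}{93}\right) \frac{1}{89} = \frac{27236}{3} - \left(- \frac{839}{1209}\right) \frac{1}{89} = \frac{27236}{3} - - \frac{839}{107601} = \frac{27236}{3} + \frac{839}{107601} = \frac{325624817}{35867}$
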